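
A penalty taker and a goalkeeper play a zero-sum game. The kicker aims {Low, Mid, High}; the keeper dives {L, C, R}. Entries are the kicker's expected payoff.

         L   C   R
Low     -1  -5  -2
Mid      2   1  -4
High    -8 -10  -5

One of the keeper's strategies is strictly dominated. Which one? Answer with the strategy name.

L

C holds the kicker's payoff strictly below L in every row: -5 < -1, 1 < 2, -10 < -8.
So L is strictly dominated for the keeper.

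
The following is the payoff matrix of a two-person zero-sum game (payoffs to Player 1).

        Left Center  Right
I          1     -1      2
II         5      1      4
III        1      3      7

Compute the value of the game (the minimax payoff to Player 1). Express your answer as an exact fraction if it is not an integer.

Row minima: I → -1, II → 1, III → 1; maximin = 1.
Column maxima: Left → 5, Center → 3, Right → 7; minimax = 3.
1 ≠ 3, so there is no saddle point; optimal play is mixed.
I is strictly dominated by II, so Player 1 never plays it.
Right is strictly dominated by Center (it gives Player 1 strictly more in every row), so Player 2 never plays it.
On the remaining 2×2 (II, III vs Left, Center):
Let Player 1 play II with probability p. Expected payoff against Left: 5p + 1(1−p) = 4p + 1; against Center: 1p + 3(1−p) = −2p + 3.
Setting these equal: 4p + 1 = −2p + 3 ⇒ 6p = 2 ⇒ p = 1/3, and the value is (4)·(1/3) + 1 = 7/3.
For Player 2: with q = P(Left), equating II's and III's payoffs gives 4q + 1 = −2q + 3 ⇒ q = 1/3.

7/3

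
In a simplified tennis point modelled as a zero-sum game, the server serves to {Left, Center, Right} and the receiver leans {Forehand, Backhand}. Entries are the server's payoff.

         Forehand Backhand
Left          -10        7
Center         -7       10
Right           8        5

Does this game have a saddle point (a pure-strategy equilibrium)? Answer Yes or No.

Row minima: Left → -10, Center → -7, Right → 5; maximin = 5.
Column maxima: Forehand → 8, Backhand → 10; minimax = 8.
5 ≠ 8, so no pure-strategy equilibrium exists.

No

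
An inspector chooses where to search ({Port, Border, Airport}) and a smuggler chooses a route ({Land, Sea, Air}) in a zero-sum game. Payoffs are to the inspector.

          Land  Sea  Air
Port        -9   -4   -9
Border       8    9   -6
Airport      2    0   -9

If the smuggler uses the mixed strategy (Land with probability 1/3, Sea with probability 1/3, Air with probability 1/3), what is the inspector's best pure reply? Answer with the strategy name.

Border

Expected payoff of Port: (1/3)·(-9) + (1/3)·(-4) + (1/3)·(-9) = -22/3.
Expected payoff of Border: (1/3)·8 + (1/3)·9 + (1/3)·(-6) = 11/3.
Expected payoff of Airport: (1/3)·2 + (1/3)·0 + (1/3)·(-9) = -7/3.
The largest is 11/3, so the inspector's best response is Border.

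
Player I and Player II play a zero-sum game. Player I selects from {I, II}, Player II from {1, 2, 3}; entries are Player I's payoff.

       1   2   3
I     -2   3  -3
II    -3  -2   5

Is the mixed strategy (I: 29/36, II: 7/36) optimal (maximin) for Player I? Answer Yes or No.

No

Against 1 this mix gives (29/36)·(-2) + (7/36)·(-3) = -79/36.
Against 2 this mix gives (29/36)·3 + (7/36)·(-2) = 73/36.
Against 3 this mix gives (29/36)·(-3) + (7/36)·5 = -13/9.
Player II will play 1, holding Player I to -79/36. Shifting weight toward the row that does better against 1 would raise this floor (the equalizing mix achieves -19/9 against both 1 and 3), so the proposed strategy is not optimal.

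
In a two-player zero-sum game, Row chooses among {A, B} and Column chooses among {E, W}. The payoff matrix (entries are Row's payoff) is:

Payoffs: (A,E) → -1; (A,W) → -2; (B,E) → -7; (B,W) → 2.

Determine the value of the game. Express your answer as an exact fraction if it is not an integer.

-8/5

Row minima: A → -2, B → -7; maximin = -2.
Column maxima: E → -1, W → 2; minimax = -1.
-2 ≠ -1, so there is no saddle point; optimal play is mixed.
Let Row play A with probability p. Expected payoff against E: (-1)p + (-7)(1−p) = 6p − 7; against W: (-2)p + 2(1−p) = −4p + 2.
Setting these equal: 6p − 7 = −4p + 2 ⇒ 10p = 9 ⇒ p = 9/10, and the value is (6)·(9/10) − 7 = -8/5.
For Column: with q = P(E), equating A's and B's payoffs gives q − 2 = −9q + 2 ⇒ q = 2/5.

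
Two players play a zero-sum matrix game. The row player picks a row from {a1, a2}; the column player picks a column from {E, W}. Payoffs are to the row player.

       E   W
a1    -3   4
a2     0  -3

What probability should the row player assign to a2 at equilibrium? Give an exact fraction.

Row minima: a1 → -3, a2 → -3; maximin = -3.
Column maxima: E → 0, W → 4; minimax = 0.
-3 ≠ 0, so there is no saddle point; optimal play is mixed.
Let the row player play a1 with probability p. Expected payoff against E: (-3)p + 0(1−p) = −3p; against W: 4p + (-3)(1−p) = 7p − 3.
Setting these equal: −3p = 7p − 3 ⇒ −10p = -3 ⇒ p = 3/10, and the value is (-3)·(3/10) = -9/10.
For the column player: with q = P(E), equating a1's and a2's payoffs gives −7q + 4 = 3q − 3 ⇒ q = 7/10.

7/10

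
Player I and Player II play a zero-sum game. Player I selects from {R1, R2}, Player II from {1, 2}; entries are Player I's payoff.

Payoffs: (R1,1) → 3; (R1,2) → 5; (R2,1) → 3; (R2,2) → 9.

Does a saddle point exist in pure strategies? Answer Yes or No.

Row minima: R1 → 3, R2 → 3; maximin = 3.
Column maxima: 1 → 3, 2 → 9; minimax = 3.
maximin = minimax = 3, so a saddle point exists.

Yes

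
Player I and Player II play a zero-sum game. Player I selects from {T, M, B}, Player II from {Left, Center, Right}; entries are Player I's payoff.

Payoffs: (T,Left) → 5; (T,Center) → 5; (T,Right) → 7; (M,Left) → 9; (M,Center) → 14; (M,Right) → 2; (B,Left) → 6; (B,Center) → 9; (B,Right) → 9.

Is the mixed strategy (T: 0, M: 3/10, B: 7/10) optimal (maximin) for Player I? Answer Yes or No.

Yes

Against Left this mix gives (3/10)·9 + (7/10)·6 = 69/10.
Against Center this mix gives (3/10)·14 + (7/10)·9 = 21/2.
Against Right this mix gives (3/10)·2 + (7/10)·9 = 69/10.
All of Player II's active replies (Left, Right) yield 69/10, and no column does worse for Player I. The mix makes Player II indifferent and guarantees 69/10, so it is optimal.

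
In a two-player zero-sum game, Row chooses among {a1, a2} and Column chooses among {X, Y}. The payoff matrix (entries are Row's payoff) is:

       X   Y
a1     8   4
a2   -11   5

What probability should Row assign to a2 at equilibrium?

1/5

Row minima: a1 → 4, a2 → -11; maximin = 4.
Column maxima: X → 8, Y → 5; minimax = 5.
4 ≠ 5, so there is no saddle point; optimal play is mixed.
Let Row play a1 with probability p. Expected payoff against X: 8p + (-11)(1−p) = 19p − 11; against Y: 4p + 5(1−p) = −p + 5.
Setting these equal: 19p − 11 = −p + 5 ⇒ 20p = 16 ⇒ p = 4/5, and the value is (19)·(4/5) − 11 = 21/5.
For Column: with q = P(X), equating a1's and a2's payoffs gives 4q + 4 = −16q + 5 ⇒ q = 1/20.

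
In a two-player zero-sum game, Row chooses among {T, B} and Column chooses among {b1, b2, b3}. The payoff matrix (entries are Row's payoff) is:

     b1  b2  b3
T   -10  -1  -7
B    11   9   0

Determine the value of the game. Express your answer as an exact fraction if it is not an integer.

Row minima: T → -10, B → 0; maximin = 0.
Column maxima: b1 → 11, b2 → 9, b3 → 0; minimax = 0.
Since maximin = minimax = 0, there is a saddle point and the value is 0.

0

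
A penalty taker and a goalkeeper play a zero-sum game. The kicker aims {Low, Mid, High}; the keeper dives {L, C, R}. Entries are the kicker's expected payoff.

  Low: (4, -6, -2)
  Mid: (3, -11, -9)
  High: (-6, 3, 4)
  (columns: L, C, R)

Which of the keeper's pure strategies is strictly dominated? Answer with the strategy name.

R

C holds the kicker's payoff strictly below R in every row: -6 < -2, -11 < -9, 3 < 4.
So R is strictly dominated for the keeper.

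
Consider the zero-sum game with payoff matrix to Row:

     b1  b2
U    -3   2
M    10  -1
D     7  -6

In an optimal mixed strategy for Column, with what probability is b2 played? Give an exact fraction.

Row minima: U → -3, M → -1, D → -6; maximin = -1.
Column maxima: b1 → 10, b2 → 2; minimax = 2.
-1 ≠ 2, so there is no saddle point; optimal play is mixed.
D is strictly dominated by M, so Row never plays it.
On the remaining 2×2 (U, M vs b1, b2):
Let Row play U with probability p. Expected payoff against b1: (-3)p + 10(1−p) = −13p + 10; against b2: 2p + (-1)(1−p) = 3p − 1.
Setting these equal: −13p + 10 = 3p − 1 ⇒ −16p = -11 ⇒ p = 11/16, and the value is (-13)·(11/16) + 10 = 17/16.
For Column: with q = P(b1), equating U's and M's payoffs gives −5q + 2 = 11q − 1 ⇒ q = 3/16.

13/16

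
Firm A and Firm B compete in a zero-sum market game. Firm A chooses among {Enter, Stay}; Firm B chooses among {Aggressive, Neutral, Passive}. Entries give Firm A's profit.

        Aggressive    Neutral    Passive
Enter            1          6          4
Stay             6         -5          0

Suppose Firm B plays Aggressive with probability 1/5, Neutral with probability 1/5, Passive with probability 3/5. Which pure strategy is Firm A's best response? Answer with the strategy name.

Expected payoff of Enter: (1/5)·1 + (1/5)·6 + (3/5)·4 = 19/5.
Expected payoff of Stay: (1/5)·6 + (1/5)·(-5) + (3/5)·0 = 1/5.
The largest is 19/5, so Firm A's best response is Enter.

Enter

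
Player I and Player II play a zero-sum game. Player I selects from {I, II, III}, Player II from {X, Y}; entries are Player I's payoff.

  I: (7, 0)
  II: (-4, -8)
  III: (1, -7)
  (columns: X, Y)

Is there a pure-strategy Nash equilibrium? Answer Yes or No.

Row minima: I → 0, II → -8, III → -7; maximin = 0.
Column maxima: X → 7, Y → 0; minimax = 0.
maximin = minimax = 0, so a saddle point exists.

Yes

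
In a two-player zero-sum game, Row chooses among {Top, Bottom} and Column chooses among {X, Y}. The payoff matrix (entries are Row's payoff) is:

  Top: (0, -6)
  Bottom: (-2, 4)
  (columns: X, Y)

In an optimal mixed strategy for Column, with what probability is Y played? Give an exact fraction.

1/6

Row minima: Top → -6, Bottom → -2; maximin = -2.
Column maxima: X → 0, Y → 4; minimax = 0.
-2 ≠ 0, so there is no saddle point; optimal play is mixed.
Let Row play Top with probability p. Expected payoff against X: 0p + (-2)(1−p) = 2p − 2; against Y: (-6)p + 4(1−p) = −10p + 4.
Setting these equal: 2p − 2 = −10p + 4 ⇒ 12p = 6 ⇒ p = 1/2, and the value is (2)·(1/2) − 2 = -1.
For Column: with q = P(X), equating Top's and Bottom's payoffs gives 6q − 6 = −6q + 4 ⇒ q = 5/6.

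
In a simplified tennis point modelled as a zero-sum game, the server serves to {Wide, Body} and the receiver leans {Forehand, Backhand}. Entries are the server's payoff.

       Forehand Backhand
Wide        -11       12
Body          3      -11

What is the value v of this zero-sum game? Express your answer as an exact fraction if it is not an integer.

Row minima: Wide → -11, Body → -11; maximin = -11.
Column maxima: Forehand → 3, Backhand → 12; minimax = 3.
-11 ≠ 3, so there is no saddle point; optimal play is mixed.
Let the server play Wide with probability p. Expected payoff against Forehand: (-11)p + 3(1−p) = −14p + 3; against Backhand: 12p + (-11)(1−p) = 23p − 11.
Setting these equal: −14p + 3 = 23p − 11 ⇒ −37p = -14 ⇒ p = 14/37, and the value is (-14)·(14/37) + 3 = -85/37.
For the receiver: with q = P(Forehand), equating Wide's and Body's payoffs gives −23q + 12 = 14q − 11 ⇒ q = 23/37.

-85/37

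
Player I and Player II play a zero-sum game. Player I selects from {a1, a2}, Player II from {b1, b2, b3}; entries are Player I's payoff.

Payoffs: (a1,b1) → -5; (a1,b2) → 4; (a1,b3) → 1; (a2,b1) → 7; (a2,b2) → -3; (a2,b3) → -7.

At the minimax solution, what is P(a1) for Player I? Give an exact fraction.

7/10

Row minima: a1 → -5, a2 → -7; maximin = -5.
Column maxima: b1 → 7, b2 → 4, b3 → 1; minimax = 1.
-5 ≠ 1, so there is no saddle point; optimal play is mixed.
b2 is strictly dominated by b3 (it gives Player I strictly more in every row), so Player II never plays it.
On the remaining 2×2 (a1, a2 vs b1, b3):
Let Player I play a1 with probability p. Expected payoff against b1: (-5)p + 7(1−p) = −12p + 7; against b3: 1p + (-7)(1−p) = 8p − 7.
Setting these equal: −12p + 7 = 8p − 7 ⇒ −20p = -14 ⇒ p = 7/10, and the value is (-12)·(7/10) + 7 = -7/5.
For Player II: with q = P(b1), equating a1's and a2's payoffs gives −6q + 1 = 14q − 7 ⇒ q = 2/5.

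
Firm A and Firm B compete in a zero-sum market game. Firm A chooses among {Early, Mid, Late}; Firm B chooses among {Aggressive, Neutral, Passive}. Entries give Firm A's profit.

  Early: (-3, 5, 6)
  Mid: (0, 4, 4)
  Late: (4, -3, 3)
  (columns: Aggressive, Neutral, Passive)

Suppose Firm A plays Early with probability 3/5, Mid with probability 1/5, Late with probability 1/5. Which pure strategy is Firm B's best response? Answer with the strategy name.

If Firm B plays Aggressive, Firm A's expected payoff is (3/5)·(-3) + (1/5)·0 + (1/5)·4 = -1.
If Firm B plays Neutral, Firm A's expected payoff is (3/5)·5 + (1/5)·4 + (1/5)·(-3) = 16/5.
If Firm B plays Passive, Firm A's expected payoff is (3/5)·6 + (1/5)·4 + (1/5)·3 = 5.
Firm B minimizes Firm A's payoff; the smallest is -1, so the best response is Aggressive.

Aggressive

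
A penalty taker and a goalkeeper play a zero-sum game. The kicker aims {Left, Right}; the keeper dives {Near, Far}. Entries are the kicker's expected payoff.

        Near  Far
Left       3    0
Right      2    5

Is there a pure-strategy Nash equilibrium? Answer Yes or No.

No

Row minima: Left → 0, Right → 2; maximin = 2.
Column maxima: Near → 3, Far → 5; minimax = 3.
2 ≠ 3, so no pure-strategy equilibrium exists.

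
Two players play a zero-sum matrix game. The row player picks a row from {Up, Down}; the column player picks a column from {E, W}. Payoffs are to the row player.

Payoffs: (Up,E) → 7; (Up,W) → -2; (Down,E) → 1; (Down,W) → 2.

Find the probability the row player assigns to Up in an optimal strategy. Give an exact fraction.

Row minima: Up → -2, Down → 1; maximin = 1.
Column maxima: E → 7, W → 2; minimax = 2.
1 ≠ 2, so there is no saddle point; optimal play is mixed.
Let the row player play Up with probability p. Expected payoff against E: 7p + 1(1−p) = 6p + 1; against W: (-2)p + 2(1−p) = −4p + 2.
Setting these equal: 6p + 1 = −4p + 2 ⇒ 10p = 1 ⇒ p = 1/10, and the value is (6)·(1/10) + 1 = 8/5.
For the column player: with q = P(E), equating Up's and Down's payoffs gives 9q − 2 = −q + 2 ⇒ q = 2/5.

1/10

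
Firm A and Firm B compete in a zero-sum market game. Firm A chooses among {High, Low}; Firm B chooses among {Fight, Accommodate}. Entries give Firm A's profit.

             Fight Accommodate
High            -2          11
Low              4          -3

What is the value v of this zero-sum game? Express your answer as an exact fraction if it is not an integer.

19/10

Row minima: High → -2, Low → -3; maximin = -2.
Column maxima: Fight → 4, Accommodate → 11; minimax = 4.
-2 ≠ 4, so there is no saddle point; optimal play is mixed.
Let Firm A play High with probability p. Expected payoff against Fight: (-2)p + 4(1−p) = −6p + 4; against Accommodate: 11p + (-3)(1−p) = 14p − 3.
Setting these equal: −6p + 4 = 14p − 3 ⇒ −20p = -7 ⇒ p = 7/20, and the value is (-6)·(7/20) + 4 = 19/10.
For Firm B: with q = P(Fight), equating High's and Low's payoffs gives −13q + 11 = 7q − 3 ⇒ q = 7/10.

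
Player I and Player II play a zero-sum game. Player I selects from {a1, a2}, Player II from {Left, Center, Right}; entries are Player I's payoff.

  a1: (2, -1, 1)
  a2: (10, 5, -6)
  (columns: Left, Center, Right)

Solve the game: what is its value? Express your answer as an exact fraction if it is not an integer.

Row minima: a1 → -1, a2 → -6; maximin = -1.
Column maxima: Left → 10, Center → 5, Right → 1; minimax = 1.
-1 ≠ 1, so there is no saddle point; optimal play is mixed.
Left is strictly dominated by Center (it gives Player I strictly more in every row), so Player II never plays it.
On the remaining 2×2 (a1, a2 vs Center, Right):
Let Player I play a1 with probability p. Expected payoff against Center: (-1)p + 5(1−p) = −6p + 5; against Right: 1p + (-6)(1−p) = 7p − 6.
Setting these equal: −6p + 5 = 7p − 6 ⇒ −13p = -11 ⇒ p = 11/13, and the value is (-6)·(11/13) + 5 = -1/13.
For Player II: with q = P(Center), equating a1's and a2's payoffs gives −2q + 1 = 11q − 6 ⇒ q = 7/13.

-1/13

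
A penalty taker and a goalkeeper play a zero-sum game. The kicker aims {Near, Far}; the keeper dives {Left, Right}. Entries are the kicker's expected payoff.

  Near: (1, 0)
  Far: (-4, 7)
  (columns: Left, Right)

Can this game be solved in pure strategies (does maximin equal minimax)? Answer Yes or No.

No

Row minima: Near → 0, Far → -4; maximin = 0.
Column maxima: Left → 1, Right → 7; minimax = 1.
0 ≠ 1, so no pure-strategy equilibrium exists.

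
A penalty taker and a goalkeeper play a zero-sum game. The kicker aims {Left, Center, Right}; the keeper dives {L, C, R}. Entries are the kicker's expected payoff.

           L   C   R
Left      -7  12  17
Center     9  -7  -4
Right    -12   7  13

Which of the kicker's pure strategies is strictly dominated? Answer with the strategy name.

Right

Left gives a strictly higher payoff than Right against every column: -7 > -12, 12 > 7, 17 > 13.
So Right is strictly dominated and the kicker never plays it.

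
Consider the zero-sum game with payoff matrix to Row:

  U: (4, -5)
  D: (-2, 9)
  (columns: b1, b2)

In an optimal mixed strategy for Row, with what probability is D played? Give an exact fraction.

9/20

Row minima: U → -5, D → -2; maximin = -2.
Column maxima: b1 → 4, b2 → 9; minimax = 4.
-2 ≠ 4, so there is no saddle point; optimal play is mixed.
Let Row play U with probability p. Expected payoff against b1: 4p + (-2)(1−p) = 6p − 2; against b2: (-5)p + 9(1−p) = −14p + 9.
Setting these equal: 6p − 2 = −14p + 9 ⇒ 20p = 11 ⇒ p = 11/20, and the value is (6)·(11/20) − 2 = 13/10.
For Column: with q = P(b1), equating U's and D's payoffs gives 9q − 5 = −11q + 9 ⇒ q = 7/10.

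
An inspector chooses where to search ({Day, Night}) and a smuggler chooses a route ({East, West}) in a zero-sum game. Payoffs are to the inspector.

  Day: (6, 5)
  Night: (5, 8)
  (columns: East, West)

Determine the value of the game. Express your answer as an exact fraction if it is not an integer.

Row minima: Day → 5, Night → 5; maximin = 5.
Column maxima: East → 6, West → 8; minimax = 6.
5 ≠ 6, so there is no saddle point; optimal play is mixed.
Let the inspector play Day with probability p. Expected payoff against East: 6p + 5(1−p) = p + 5; against West: 5p + 8(1−p) = −3p + 8.
Setting these equal: p + 5 = −3p + 8 ⇒ 4p = 3 ⇒ p = 3/4, and the value is (1)·(3/4) + 5 = 23/4.
For the smuggler: with q = P(East), equating Day's and Night's payoffs gives q + 5 = −3q + 8 ⇒ q = 3/4.

23/4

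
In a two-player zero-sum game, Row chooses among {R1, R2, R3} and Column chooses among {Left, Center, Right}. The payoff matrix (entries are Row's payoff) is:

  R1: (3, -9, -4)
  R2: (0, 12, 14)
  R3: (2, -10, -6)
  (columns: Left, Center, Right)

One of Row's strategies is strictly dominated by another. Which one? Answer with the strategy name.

R1 gives a strictly higher payoff than R3 against every column: 3 > 2, -9 > -10, -4 > -6.
So R3 is strictly dominated and Row never plays it.

R3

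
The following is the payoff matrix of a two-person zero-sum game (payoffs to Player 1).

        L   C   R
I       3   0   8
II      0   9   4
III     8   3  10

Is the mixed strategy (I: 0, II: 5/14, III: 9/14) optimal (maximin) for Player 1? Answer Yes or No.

Against L this mix gives (5/14)·0 + (9/14)·8 = 36/7.
Against C this mix gives (5/14)·9 + (9/14)·3 = 36/7.
Against R this mix gives (5/14)·4 + (9/14)·10 = 55/7.
All of Player 2's active replies (L, C) yield 36/7, and no column does worse for Player 1. The mix makes Player 2 indifferent and guarantees 36/7, so it is optimal.

Yes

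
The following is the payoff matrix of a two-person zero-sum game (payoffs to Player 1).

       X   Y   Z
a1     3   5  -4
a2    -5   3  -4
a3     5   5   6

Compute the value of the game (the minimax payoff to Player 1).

5

Row minima: a1 → -4, a2 → -5, a3 → 5; maximin = 5.
Column maxima: X → 5, Y → 5, Z → 6; minimax = 5.
Since maximin = minimax = 5, there is a saddle point and the value is 5.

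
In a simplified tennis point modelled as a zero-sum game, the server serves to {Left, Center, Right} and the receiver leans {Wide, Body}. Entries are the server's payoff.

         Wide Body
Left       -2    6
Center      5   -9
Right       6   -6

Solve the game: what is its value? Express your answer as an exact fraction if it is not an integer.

Row minima: Left → -2, Center → -9, Right → -6; maximin = -2.
Column maxima: Wide → 6, Body → 6; minimax = 6.
-2 ≠ 6, so there is no saddle point; optimal play is mixed.
Center is strictly dominated by Right, so the server never plays it.
On the remaining 2×2 (Left, Right vs Wide, Body):
Let the server play Left with probability p. Expected payoff against Wide: (-2)p + 6(1−p) = −8p + 6; against Body: 6p + (-6)(1−p) = 12p − 6.
Setting these equal: −8p + 6 = 12p − 6 ⇒ −20p = -12 ⇒ p = 3/5, and the value is (-8)·(3/5) + 6 = 6/5.
For the receiver: with q = P(Wide), equating Left's and Right's payoffs gives −8q + 6 = 12q − 6 ⇒ q = 3/5.

6/5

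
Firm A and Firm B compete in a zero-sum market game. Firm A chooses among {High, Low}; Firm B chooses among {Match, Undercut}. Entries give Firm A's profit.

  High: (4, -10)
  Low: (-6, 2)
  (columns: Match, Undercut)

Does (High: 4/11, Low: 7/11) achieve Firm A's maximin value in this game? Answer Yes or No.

Against Match this mix gives (4/11)·4 + (7/11)·(-6) = -26/11.
Against Undercut this mix gives (4/11)·(-10) + (7/11)·2 = -26/11.
All of Firm B's active replies (Match, Undercut) yield -26/11, and no column does worse for Firm A. The mix makes Firm B indifferent and guarantees -26/11, so it is optimal.

Yes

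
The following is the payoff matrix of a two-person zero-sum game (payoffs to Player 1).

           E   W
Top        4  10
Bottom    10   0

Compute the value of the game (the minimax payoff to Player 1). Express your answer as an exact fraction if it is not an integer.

25/4

Row minima: Top → 4, Bottom → 0; maximin = 4.
Column maxima: E → 10, W → 10; minimax = 10.
4 ≠ 10, so there is no saddle point; optimal play is mixed.
Let Player 1 play Top with probability p. Expected payoff against E: 4p + 10(1−p) = −6p + 10; against W: 10p + 0(1−p) = 10p.
Setting these equal: −6p + 10 = 10p ⇒ −16p = -10 ⇒ p = 5/8, and the value is (-6)·(5/8) + 10 = 25/4.
For Player 2: with q = P(E), equating Top's and Bottom's payoffs gives −6q + 10 = 10q ⇒ q = 5/8.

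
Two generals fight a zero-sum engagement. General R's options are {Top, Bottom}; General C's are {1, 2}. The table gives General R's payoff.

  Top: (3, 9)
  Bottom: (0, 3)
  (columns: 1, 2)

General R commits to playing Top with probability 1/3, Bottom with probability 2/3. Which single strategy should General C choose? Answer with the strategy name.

If General C plays 1, General R's expected payoff is (1/3)·3 + (2/3)·0 = 1.
If General C plays 2, General R's expected payoff is (1/3)·9 + (2/3)·3 = 5.
General C minimizes General R's payoff; the smallest is 1, so the best response is 1.

1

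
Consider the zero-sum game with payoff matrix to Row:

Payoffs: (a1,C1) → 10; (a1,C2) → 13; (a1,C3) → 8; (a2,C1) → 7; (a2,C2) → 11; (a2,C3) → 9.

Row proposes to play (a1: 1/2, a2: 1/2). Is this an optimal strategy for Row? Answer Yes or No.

Yes

Against C1 this mix gives (1/2)·10 + (1/2)·7 = 17/2.
Against C2 this mix gives (1/2)·13 + (1/2)·11 = 12.
Against C3 this mix gives (1/2)·8 + (1/2)·9 = 17/2.
All of Column's active replies (C1, C3) yield 17/2, and no column does worse for Row. The mix makes Column indifferent and guarantees 17/2, so it is optimal.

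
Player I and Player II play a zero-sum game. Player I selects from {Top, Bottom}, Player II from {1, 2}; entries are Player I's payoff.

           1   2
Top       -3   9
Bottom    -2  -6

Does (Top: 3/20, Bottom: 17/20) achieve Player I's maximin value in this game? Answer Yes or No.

Against 1 this mix gives (3/20)·(-3) + (17/20)·(-2) = -43/20.
Against 2 this mix gives (3/20)·9 + (17/20)·(-6) = -15/4.
Player II will play 2, holding Player I to -15/4. Shifting weight toward the row that does better against 2 would raise this floor (the equalizing mix achieves -9/4 against both 2 and 1), so the proposed strategy is not optimal.

No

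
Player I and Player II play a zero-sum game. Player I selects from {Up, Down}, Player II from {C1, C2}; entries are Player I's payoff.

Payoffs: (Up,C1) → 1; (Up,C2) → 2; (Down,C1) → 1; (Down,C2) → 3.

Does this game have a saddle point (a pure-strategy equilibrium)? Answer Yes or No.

Row minima: Up → 1, Down → 1; maximin = 1.
Column maxima: C1 → 1, C2 → 3; minimax = 1.
maximin = minimax = 1, so a saddle point exists.

Yes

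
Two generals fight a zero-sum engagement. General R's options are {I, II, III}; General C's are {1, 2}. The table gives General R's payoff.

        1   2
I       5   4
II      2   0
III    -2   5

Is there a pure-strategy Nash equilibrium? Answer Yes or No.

Row minima: I → 4, II → 0, III → -2; maximin = 4.
Column maxima: 1 → 5, 2 → 5; minimax = 5.
4 ≠ 5, so no pure-strategy equilibrium exists.

No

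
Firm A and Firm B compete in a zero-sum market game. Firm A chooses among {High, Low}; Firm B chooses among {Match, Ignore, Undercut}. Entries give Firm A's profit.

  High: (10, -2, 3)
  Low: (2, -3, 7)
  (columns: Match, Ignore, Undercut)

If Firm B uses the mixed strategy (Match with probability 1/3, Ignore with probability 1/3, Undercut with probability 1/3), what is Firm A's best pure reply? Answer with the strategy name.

High

Expected payoff of High: (1/3)·10 + (1/3)·(-2) + (1/3)·3 = 11/3.
Expected payoff of Low: (1/3)·2 + (1/3)·(-3) + (1/3)·7 = 2.
The largest is 11/3, so Firm A's best response is High.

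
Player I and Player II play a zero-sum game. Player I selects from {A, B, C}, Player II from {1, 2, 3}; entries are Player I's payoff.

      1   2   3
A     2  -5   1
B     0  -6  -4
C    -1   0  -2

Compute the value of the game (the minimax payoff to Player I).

Row minima: A → -5, B → -6, C → -2; maximin = -2.
Column maxima: 1 → 2, 2 → 0, 3 → 1; minimax = 0.
-2 ≠ 0, so there is no saddle point; optimal play is mixed.
B is strictly dominated by A, so Player I never plays it.
1 is strictly dominated by 3 (it gives Player I strictly more in every row), so Player II never plays it.
On the remaining 2×2 (A, C vs 2, 3):
Let Player I play A with probability p. Expected payoff against 2: (-5)p + 0(1−p) = −5p; against 3: 1p + (-2)(1−p) = 3p − 2.
Setting these equal: −5p = 3p − 2 ⇒ −8p = -2 ⇒ p = 1/4, and the value is (-5)·(1/4) = -5/4.
For Player II: with q = P(2), equating A's and C's payoffs gives −6q + 1 = 2q − 2 ⇒ q = 3/8.

-5/4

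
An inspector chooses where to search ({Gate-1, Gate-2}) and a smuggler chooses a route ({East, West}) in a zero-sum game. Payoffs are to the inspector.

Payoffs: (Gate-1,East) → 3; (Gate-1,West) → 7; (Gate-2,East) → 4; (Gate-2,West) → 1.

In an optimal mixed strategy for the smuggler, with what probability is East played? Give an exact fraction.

Row minima: Gate-1 → 3, Gate-2 → 1; maximin = 3.
Column maxima: East → 4, West → 7; minimax = 4.
3 ≠ 4, so there is no saddle point; optimal play is mixed.
Let the inspector play Gate-1 with probability p. Expected payoff against East: 3p + 4(1−p) = −p + 4; against West: 7p + 1(1−p) = 6p + 1.
Setting these equal: −p + 4 = 6p + 1 ⇒ −7p = -3 ⇒ p = 3/7, and the value is (-1)·(3/7) + 4 = 25/7.
For the smuggler: with q = P(East), equating Gate-1's and Gate-2's payoffs gives −4q + 7 = 3q + 1 ⇒ q = 6/7.

6/7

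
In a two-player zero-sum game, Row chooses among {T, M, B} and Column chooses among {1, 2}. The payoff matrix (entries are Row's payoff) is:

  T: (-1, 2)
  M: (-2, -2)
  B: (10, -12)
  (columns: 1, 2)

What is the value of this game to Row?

Row minima: T → -1, M → -2, B → -12; maximin = -1.
Column maxima: 1 → 10, 2 → 2; minimax = 2.
-1 ≠ 2, so there is no saddle point; optimal play is mixed.
M is strictly dominated by T, so Row never plays it.
On the remaining 2×2 (T, B vs 1, 2):
Let Row play T with probability p. Expected payoff against 1: (-1)p + 10(1−p) = −11p + 10; against 2: 2p + (-12)(1−p) = 14p − 12.
Setting these equal: −11p + 10 = 14p − 12 ⇒ −25p = -22 ⇒ p = 22/25, and the value is (-11)·(22/25) + 10 = 8/25.
For Column: with q = P(1), equating T's and B's payoffs gives −3q + 2 = 22q − 12 ⇒ q = 14/25.

8/25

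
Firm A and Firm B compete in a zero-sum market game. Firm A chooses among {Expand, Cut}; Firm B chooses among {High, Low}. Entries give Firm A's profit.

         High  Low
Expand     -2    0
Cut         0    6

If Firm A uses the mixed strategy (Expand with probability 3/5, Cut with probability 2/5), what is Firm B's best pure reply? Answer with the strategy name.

If Firm B plays High, Firm A's expected payoff is (3/5)·(-2) + (2/5)·0 = -6/5.
If Firm B plays Low, Firm A's expected payoff is (3/5)·0 + (2/5)·6 = 12/5.
Firm B minimizes Firm A's payoff; the smallest is -6/5, so the best response is High.

High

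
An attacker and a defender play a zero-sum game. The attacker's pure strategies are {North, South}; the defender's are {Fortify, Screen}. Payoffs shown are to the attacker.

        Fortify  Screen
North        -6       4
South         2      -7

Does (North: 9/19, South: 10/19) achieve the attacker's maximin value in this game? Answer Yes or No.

Against Fortify this mix gives (9/19)·(-6) + (10/19)·2 = -34/19.
Against Screen this mix gives (9/19)·4 + (10/19)·(-7) = -34/19.
All of the defender's active replies (Fortify, Screen) yield -34/19, and no column does worse for the attacker. The mix makes the defender indifferent and guarantees -34/19, so it is optimal.

Yes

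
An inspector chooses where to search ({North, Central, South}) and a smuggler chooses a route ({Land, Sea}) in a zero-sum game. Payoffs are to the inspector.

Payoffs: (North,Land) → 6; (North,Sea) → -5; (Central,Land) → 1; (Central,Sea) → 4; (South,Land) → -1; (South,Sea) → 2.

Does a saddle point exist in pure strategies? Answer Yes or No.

Row minima: North → -5, Central → 1, South → -1; maximin = 1.
Column maxima: Land → 6, Sea → 4; minimax = 4.
1 ≠ 4, so no pure-strategy equilibrium exists.

No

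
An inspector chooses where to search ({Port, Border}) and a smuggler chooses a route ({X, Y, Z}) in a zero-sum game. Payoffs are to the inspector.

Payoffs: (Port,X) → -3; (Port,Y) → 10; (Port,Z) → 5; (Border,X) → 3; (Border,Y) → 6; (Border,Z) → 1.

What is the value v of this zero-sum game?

9/5

Row minima: Port → -3, Border → 1; maximin = 1.
Column maxima: X → 3, Y → 10, Z → 5; minimax = 3.
1 ≠ 3, so there is no saddle point; optimal play is mixed.
Y is strictly dominated by X (it gives the inspector strictly more in every row), so the smuggler never plays it.
On the remaining 2×2 (Port, Border vs X, Z):
Let the inspector play Port with probability p. Expected payoff against X: (-3)p + 3(1−p) = −6p + 3; against Z: 5p + 1(1−p) = 4p + 1.
Setting these equal: −6p + 3 = 4p + 1 ⇒ −10p = -2 ⇒ p = 1/5, and the value is (-6)·(1/5) + 3 = 9/5.
For the smuggler: with q = P(X), equating Port's and Border's payoffs gives −8q + 5 = 2q + 1 ⇒ q = 2/5.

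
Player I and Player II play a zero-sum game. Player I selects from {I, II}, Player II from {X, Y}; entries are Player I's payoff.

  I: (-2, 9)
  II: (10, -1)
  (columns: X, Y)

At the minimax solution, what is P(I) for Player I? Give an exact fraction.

1/2

Row minima: I → -2, II → -1; maximin = -1.
Column maxima: X → 10, Y → 9; minimax = 9.
-1 ≠ 9, so there is no saddle point; optimal play is mixed.
Let Player I play I with probability p. Expected payoff against X: (-2)p + 10(1−p) = −12p + 10; against Y: 9p + (-1)(1−p) = 10p − 1.
Setting these equal: −12p + 10 = 10p − 1 ⇒ −22p = -11 ⇒ p = 1/2, and the value is (-12)·(1/2) + 10 = 4.
For Player II: with q = P(X), equating I's and II's payoffs gives −11q + 9 = 11q − 1 ⇒ q = 5/11.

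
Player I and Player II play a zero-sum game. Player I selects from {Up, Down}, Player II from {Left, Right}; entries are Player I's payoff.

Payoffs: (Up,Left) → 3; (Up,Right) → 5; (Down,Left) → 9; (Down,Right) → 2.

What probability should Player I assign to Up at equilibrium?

7/9

Row minima: Up → 3, Down → 2; maximin = 3.
Column maxima: Left → 9, Right → 5; minimax = 5.
3 ≠ 5, so there is no saddle point; optimal play is mixed.
Let Player I play Up with probability p. Expected payoff against Left: 3p + 9(1−p) = −6p + 9; against Right: 5p + 2(1−p) = 3p + 2.
Setting these equal: −6p + 9 = 3p + 2 ⇒ −9p = -7 ⇒ p = 7/9, and the value is (-6)·(7/9) + 9 = 13/3.
For Player II: with q = P(Left), equating Up's and Down's payoffs gives −2q + 5 = 7q + 2 ⇒ q = 1/3.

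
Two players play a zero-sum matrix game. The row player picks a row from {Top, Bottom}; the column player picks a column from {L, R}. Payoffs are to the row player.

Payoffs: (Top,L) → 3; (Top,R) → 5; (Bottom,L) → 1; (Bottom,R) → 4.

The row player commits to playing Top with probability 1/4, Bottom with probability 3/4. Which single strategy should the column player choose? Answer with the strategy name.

L

If the column player plays L, the row player's expected payoff is (1/4)·3 + (3/4)·1 = 3/2.
If the column player plays R, the row player's expected payoff is (1/4)·5 + (3/4)·4 = 17/4.
The column player minimizes the row player's payoff; the smallest is 3/2, so the best response is L.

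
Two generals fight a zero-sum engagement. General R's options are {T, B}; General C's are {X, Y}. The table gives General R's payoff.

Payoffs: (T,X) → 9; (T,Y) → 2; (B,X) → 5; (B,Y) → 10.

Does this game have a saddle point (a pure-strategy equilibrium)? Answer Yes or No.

Row minima: T → 2, B → 5; maximin = 5.
Column maxima: X → 9, Y → 10; minimax = 9.
5 ≠ 9, so no pure-strategy equilibrium exists.

No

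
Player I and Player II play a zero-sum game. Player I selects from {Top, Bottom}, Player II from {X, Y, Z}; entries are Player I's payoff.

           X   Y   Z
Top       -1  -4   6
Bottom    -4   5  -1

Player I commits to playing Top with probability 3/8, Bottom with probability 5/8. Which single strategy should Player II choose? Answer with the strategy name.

If Player II plays X, Player I's expected payoff is (3/8)·(-1) + (5/8)·(-4) = -23/8.
If Player II plays Y, Player I's expected payoff is (3/8)·(-4) + (5/8)·5 = 13/8.
If Player II plays Z, Player I's expected payoff is (3/8)·6 + (5/8)·(-1) = 13/8.
Player II minimizes Player I's payoff; the smallest is -23/8, so the best response is X.

X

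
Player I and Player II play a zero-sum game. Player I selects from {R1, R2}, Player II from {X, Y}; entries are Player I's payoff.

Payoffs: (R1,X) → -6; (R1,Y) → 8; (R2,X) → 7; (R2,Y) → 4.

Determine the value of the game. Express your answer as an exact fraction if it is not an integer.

80/17

Row minima: R1 → -6, R2 → 4; maximin = 4.
Column maxima: X → 7, Y → 8; minimax = 7.
4 ≠ 7, so there is no saddle point; optimal play is mixed.
Let Player I play R1 with probability p. Expected payoff against X: (-6)p + 7(1−p) = −13p + 7; against Y: 8p + 4(1−p) = 4p + 4.
Setting these equal: −13p + 7 = 4p + 4 ⇒ −17p = -3 ⇒ p = 3/17, and the value is (-13)·(3/17) + 7 = 80/17.
For Player II: with q = P(X), equating R1's and R2's payoffs gives −14q + 8 = 3q + 4 ⇒ q = 4/17.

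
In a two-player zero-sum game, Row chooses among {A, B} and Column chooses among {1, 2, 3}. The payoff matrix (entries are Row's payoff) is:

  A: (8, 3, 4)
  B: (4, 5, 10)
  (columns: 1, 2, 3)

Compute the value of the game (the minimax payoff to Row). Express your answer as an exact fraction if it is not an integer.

Row minima: A → 3, B → 4; maximin = 4.
Column maxima: 1 → 8, 2 → 5, 3 → 10; minimax = 5.
4 ≠ 5, so there is no saddle point; optimal play is mixed.
3 is strictly dominated by 2 (it gives Row strictly more in every row), so Column never plays it.
On the remaining 2×2 (A, B vs 1, 2):
Let Row play A with probability p. Expected payoff against 1: 8p + 4(1−p) = 4p + 4; against 2: 3p + 5(1−p) = −2p + 5.
Setting these equal: 4p + 4 = −2p + 5 ⇒ 6p = 1 ⇒ p = 1/6, and the value is (4)·(1/6) + 4 = 14/3.
For Column: with q = P(1), equating A's and B's payoffs gives 5q + 3 = −q + 5 ⇒ q = 1/3.

14/3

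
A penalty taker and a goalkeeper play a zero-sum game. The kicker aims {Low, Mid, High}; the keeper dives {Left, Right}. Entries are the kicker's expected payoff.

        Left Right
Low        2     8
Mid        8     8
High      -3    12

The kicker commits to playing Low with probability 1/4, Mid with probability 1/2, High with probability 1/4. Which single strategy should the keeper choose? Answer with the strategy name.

If the keeper plays Left, the kicker's expected payoff is (1/4)·2 + (1/2)·8 + (1/4)·(-3) = 15/4.
If the keeper plays Right, the kicker's expected payoff is (1/4)·8 + (1/2)·8 + (1/4)·12 = 9.
The keeper minimizes the kicker's payoff; the smallest is 15/4, so the best response is Left.

Left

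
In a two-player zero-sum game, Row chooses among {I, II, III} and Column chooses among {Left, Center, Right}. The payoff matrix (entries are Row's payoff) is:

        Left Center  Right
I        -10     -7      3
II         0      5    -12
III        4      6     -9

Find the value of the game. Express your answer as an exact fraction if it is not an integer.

Row minima: I → -10, II → -12, III → -9; maximin = -9.
Column maxima: Left → 4, Center → 6, Right → 3; minimax = 3.
-9 ≠ 3, so there is no saddle point; optimal play is mixed.
II is strictly dominated by III, so Row never plays it.
Center is strictly dominated by Left (it gives Row strictly more in every row), so Column never plays it.
On the remaining 2×2 (I, III vs Left, Right):
Let Row play I with probability p. Expected payoff against Left: (-10)p + 4(1−p) = −14p + 4; against Right: 3p + (-9)(1−p) = 12p − 9.
Setting these equal: −14p + 4 = 12p − 9 ⇒ −26p = -13 ⇒ p = 1/2, and the value is (-14)·(1/2) + 4 = -3.
For Column: with q = P(Left), equating I's and III's payoffs gives −13q + 3 = 13q − 9 ⇒ q = 6/13.

-3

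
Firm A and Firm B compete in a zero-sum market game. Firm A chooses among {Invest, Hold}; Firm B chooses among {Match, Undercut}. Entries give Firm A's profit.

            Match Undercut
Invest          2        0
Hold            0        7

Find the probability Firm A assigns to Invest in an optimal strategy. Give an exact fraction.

7/9

Row minima: Invest → 0, Hold → 0; maximin = 0.
Column maxima: Match → 2, Undercut → 7; minimax = 2.
0 ≠ 2, so there is no saddle point; optimal play is mixed.
Let Firm A play Invest with probability p. Expected payoff against Match: 2p + 0(1−p) = 2p; against Undercut: 0p + 7(1−p) = −7p + 7.
Setting these equal: 2p = −7p + 7 ⇒ 9p = 7 ⇒ p = 7/9, and the value is (2)·(7/9) = 14/9.
For Firm B: with q = P(Match), equating Invest's and Hold's payoffs gives 2q = −7q + 7 ⇒ q = 7/9.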